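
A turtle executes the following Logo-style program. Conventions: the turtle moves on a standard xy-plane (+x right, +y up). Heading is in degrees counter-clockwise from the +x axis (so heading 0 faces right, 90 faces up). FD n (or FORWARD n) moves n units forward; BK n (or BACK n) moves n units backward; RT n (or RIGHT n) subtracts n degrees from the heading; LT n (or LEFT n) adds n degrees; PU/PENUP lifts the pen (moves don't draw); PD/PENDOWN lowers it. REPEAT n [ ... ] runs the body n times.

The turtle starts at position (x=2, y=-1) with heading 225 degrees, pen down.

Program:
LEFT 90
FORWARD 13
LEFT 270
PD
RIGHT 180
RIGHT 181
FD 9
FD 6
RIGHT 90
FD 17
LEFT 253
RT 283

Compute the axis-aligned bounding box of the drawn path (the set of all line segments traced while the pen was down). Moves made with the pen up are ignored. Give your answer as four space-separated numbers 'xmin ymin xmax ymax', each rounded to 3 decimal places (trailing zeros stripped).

Answer: -11.407 -20.612 11.192 -1

Derivation:
Executing turtle program step by step:
Start: pos=(2,-1), heading=225, pen down
LT 90: heading 225 -> 315
FD 13: (2,-1) -> (11.192,-10.192) [heading=315, draw]
LT 270: heading 315 -> 225
PD: pen down
RT 180: heading 225 -> 45
RT 181: heading 45 -> 224
FD 9: (11.192,-10.192) -> (4.718,-16.444) [heading=224, draw]
FD 6: (4.718,-16.444) -> (0.402,-20.612) [heading=224, draw]
RT 90: heading 224 -> 134
FD 17: (0.402,-20.612) -> (-11.407,-8.383) [heading=134, draw]
LT 253: heading 134 -> 27
RT 283: heading 27 -> 104
Final: pos=(-11.407,-8.383), heading=104, 4 segment(s) drawn

Segment endpoints: x in {-11.407, 0.402, 2, 4.718, 11.192}, y in {-20.612, -16.444, -10.192, -8.383, -1}
xmin=-11.407, ymin=-20.612, xmax=11.192, ymax=-1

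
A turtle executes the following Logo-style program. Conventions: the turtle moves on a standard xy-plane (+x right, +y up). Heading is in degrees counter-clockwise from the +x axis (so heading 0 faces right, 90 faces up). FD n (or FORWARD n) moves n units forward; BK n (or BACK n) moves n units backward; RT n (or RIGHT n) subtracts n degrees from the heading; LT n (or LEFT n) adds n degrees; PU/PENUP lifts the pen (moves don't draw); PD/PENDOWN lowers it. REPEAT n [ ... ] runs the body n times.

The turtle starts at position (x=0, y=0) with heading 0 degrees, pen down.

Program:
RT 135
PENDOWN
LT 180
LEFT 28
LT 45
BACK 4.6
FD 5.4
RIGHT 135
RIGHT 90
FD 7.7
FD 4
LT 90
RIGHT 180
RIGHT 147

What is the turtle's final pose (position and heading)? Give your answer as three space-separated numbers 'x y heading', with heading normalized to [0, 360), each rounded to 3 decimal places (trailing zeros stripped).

Answer: -3.796 -10.482 16

Derivation:
Executing turtle program step by step:
Start: pos=(0,0), heading=0, pen down
RT 135: heading 0 -> 225
PD: pen down
LT 180: heading 225 -> 45
LT 28: heading 45 -> 73
LT 45: heading 73 -> 118
BK 4.6: (0,0) -> (2.16,-4.062) [heading=118, draw]
FD 5.4: (2.16,-4.062) -> (-0.376,0.706) [heading=118, draw]
RT 135: heading 118 -> 343
RT 90: heading 343 -> 253
FD 7.7: (-0.376,0.706) -> (-2.627,-6.657) [heading=253, draw]
FD 4: (-2.627,-6.657) -> (-3.796,-10.482) [heading=253, draw]
LT 90: heading 253 -> 343
RT 180: heading 343 -> 163
RT 147: heading 163 -> 16
Final: pos=(-3.796,-10.482), heading=16, 4 segment(s) drawn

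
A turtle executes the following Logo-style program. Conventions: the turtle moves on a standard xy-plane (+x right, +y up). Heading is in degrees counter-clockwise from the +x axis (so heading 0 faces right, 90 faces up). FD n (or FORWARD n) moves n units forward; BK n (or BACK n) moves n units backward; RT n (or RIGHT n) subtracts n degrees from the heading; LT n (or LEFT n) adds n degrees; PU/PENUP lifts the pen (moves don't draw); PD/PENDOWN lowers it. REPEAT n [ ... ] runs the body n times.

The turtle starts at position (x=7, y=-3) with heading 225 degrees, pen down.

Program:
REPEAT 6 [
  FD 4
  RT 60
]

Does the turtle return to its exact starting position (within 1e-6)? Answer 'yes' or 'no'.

Answer: yes

Derivation:
Executing turtle program step by step:
Start: pos=(7,-3), heading=225, pen down
REPEAT 6 [
  -- iteration 1/6 --
  FD 4: (7,-3) -> (4.172,-5.828) [heading=225, draw]
  RT 60: heading 225 -> 165
  -- iteration 2/6 --
  FD 4: (4.172,-5.828) -> (0.308,-4.793) [heading=165, draw]
  RT 60: heading 165 -> 105
  -- iteration 3/6 --
  FD 4: (0.308,-4.793) -> (-0.727,-0.929) [heading=105, draw]
  RT 60: heading 105 -> 45
  -- iteration 4/6 --
  FD 4: (-0.727,-0.929) -> (2.101,1.899) [heading=45, draw]
  RT 60: heading 45 -> 345
  -- iteration 5/6 --
  FD 4: (2.101,1.899) -> (5.965,0.864) [heading=345, draw]
  RT 60: heading 345 -> 285
  -- iteration 6/6 --
  FD 4: (5.965,0.864) -> (7,-3) [heading=285, draw]
  RT 60: heading 285 -> 225
]
Final: pos=(7,-3), heading=225, 6 segment(s) drawn

Start position: (7, -3)
Final position: (7, -3)
Distance = 0; < 1e-6 -> CLOSED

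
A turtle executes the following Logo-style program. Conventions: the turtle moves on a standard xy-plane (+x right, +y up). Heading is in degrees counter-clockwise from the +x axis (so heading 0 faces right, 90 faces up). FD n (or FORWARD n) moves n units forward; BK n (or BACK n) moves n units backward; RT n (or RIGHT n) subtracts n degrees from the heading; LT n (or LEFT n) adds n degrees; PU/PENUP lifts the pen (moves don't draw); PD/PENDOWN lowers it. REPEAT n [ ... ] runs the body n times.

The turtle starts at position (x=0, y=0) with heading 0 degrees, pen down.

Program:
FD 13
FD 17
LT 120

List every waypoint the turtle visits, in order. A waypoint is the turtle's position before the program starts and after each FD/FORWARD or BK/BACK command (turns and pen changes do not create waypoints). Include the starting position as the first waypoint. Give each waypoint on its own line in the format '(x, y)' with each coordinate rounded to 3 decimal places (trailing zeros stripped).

Answer: (0, 0)
(13, 0)
(30, 0)

Derivation:
Executing turtle program step by step:
Start: pos=(0,0), heading=0, pen down
FD 13: (0,0) -> (13,0) [heading=0, draw]
FD 17: (13,0) -> (30,0) [heading=0, draw]
LT 120: heading 0 -> 120
Final: pos=(30,0), heading=120, 2 segment(s) drawn
Waypoints (3 total):
(0, 0)
(13, 0)
(30, 0)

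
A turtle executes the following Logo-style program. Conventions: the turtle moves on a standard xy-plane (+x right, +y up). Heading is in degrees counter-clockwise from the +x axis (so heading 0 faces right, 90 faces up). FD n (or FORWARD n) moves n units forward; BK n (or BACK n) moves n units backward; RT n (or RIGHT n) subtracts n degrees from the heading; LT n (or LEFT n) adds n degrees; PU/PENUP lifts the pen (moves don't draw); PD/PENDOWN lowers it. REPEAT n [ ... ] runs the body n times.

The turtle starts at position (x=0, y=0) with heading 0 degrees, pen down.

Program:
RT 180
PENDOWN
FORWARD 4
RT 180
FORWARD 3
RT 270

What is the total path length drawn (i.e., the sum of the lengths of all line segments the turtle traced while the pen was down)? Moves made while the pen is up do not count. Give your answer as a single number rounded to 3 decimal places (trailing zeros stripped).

Answer: 7

Derivation:
Executing turtle program step by step:
Start: pos=(0,0), heading=0, pen down
RT 180: heading 0 -> 180
PD: pen down
FD 4: (0,0) -> (-4,0) [heading=180, draw]
RT 180: heading 180 -> 0
FD 3: (-4,0) -> (-1,0) [heading=0, draw]
RT 270: heading 0 -> 90
Final: pos=(-1,0), heading=90, 2 segment(s) drawn

Segment lengths:
  seg 1: (0,0) -> (-4,0), length = 4
  seg 2: (-4,0) -> (-1,0), length = 3
Total = 7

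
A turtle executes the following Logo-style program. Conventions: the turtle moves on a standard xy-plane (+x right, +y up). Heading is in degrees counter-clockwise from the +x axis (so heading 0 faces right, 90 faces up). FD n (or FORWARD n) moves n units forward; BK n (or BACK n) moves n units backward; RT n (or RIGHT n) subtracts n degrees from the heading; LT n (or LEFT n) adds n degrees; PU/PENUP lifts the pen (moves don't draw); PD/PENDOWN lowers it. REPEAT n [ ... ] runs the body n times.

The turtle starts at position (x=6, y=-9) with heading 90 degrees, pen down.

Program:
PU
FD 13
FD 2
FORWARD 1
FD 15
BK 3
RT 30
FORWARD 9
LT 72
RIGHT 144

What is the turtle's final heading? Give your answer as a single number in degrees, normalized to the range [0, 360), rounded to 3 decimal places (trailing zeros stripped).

Executing turtle program step by step:
Start: pos=(6,-9), heading=90, pen down
PU: pen up
FD 13: (6,-9) -> (6,4) [heading=90, move]
FD 2: (6,4) -> (6,6) [heading=90, move]
FD 1: (6,6) -> (6,7) [heading=90, move]
FD 15: (6,7) -> (6,22) [heading=90, move]
BK 3: (6,22) -> (6,19) [heading=90, move]
RT 30: heading 90 -> 60
FD 9: (6,19) -> (10.5,26.794) [heading=60, move]
LT 72: heading 60 -> 132
RT 144: heading 132 -> 348
Final: pos=(10.5,26.794), heading=348, 0 segment(s) drawn

Answer: 348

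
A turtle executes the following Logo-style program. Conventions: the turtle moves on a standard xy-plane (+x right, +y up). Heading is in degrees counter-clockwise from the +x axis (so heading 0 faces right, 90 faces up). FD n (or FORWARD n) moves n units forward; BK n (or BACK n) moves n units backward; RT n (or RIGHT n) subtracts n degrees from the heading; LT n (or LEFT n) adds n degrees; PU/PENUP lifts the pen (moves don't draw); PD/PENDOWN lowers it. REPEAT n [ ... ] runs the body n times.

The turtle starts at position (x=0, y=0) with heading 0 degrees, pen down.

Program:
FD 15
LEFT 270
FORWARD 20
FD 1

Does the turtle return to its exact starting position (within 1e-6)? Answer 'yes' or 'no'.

Executing turtle program step by step:
Start: pos=(0,0), heading=0, pen down
FD 15: (0,0) -> (15,0) [heading=0, draw]
LT 270: heading 0 -> 270
FD 20: (15,0) -> (15,-20) [heading=270, draw]
FD 1: (15,-20) -> (15,-21) [heading=270, draw]
Final: pos=(15,-21), heading=270, 3 segment(s) drawn

Start position: (0, 0)
Final position: (15, -21)
Distance = 25.807; >= 1e-6 -> NOT closed

Answer: no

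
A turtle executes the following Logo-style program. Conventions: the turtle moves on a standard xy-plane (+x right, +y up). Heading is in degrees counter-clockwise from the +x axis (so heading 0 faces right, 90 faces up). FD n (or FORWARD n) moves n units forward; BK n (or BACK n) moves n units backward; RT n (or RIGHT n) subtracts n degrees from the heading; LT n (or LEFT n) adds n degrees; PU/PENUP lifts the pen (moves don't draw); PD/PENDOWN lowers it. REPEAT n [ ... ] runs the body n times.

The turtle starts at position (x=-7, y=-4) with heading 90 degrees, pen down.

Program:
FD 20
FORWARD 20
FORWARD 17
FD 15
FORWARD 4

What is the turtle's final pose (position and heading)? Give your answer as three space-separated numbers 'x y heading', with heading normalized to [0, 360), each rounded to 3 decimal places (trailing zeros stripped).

Answer: -7 72 90

Derivation:
Executing turtle program step by step:
Start: pos=(-7,-4), heading=90, pen down
FD 20: (-7,-4) -> (-7,16) [heading=90, draw]
FD 20: (-7,16) -> (-7,36) [heading=90, draw]
FD 17: (-7,36) -> (-7,53) [heading=90, draw]
FD 15: (-7,53) -> (-7,68) [heading=90, draw]
FD 4: (-7,68) -> (-7,72) [heading=90, draw]
Final: pos=(-7,72), heading=90, 5 segment(s) drawn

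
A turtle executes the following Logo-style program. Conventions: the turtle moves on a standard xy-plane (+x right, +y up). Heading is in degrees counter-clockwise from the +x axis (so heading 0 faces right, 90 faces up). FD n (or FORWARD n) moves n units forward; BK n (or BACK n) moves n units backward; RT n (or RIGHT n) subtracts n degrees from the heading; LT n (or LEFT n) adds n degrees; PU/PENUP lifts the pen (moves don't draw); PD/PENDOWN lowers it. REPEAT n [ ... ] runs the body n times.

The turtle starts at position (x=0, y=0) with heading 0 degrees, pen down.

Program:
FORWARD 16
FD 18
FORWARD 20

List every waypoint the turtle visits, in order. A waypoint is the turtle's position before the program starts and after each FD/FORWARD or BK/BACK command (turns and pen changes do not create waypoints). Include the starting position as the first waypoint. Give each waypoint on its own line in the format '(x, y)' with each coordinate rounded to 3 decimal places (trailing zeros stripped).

Executing turtle program step by step:
Start: pos=(0,0), heading=0, pen down
FD 16: (0,0) -> (16,0) [heading=0, draw]
FD 18: (16,0) -> (34,0) [heading=0, draw]
FD 20: (34,0) -> (54,0) [heading=0, draw]
Final: pos=(54,0), heading=0, 3 segment(s) drawn
Waypoints (4 total):
(0, 0)
(16, 0)
(34, 0)
(54, 0)

Answer: (0, 0)
(16, 0)
(34, 0)
(54, 0)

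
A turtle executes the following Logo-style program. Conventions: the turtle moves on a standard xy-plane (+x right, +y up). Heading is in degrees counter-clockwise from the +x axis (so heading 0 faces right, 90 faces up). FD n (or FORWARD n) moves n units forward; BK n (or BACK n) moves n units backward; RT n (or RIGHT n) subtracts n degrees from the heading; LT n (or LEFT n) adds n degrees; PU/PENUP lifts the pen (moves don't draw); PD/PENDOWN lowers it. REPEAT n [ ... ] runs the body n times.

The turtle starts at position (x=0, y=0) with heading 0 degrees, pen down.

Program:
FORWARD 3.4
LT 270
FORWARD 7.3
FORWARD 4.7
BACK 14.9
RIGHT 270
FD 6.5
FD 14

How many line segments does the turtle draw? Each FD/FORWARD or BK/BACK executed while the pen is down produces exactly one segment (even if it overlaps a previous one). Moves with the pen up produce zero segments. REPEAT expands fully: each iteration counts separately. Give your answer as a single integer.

Answer: 6

Derivation:
Executing turtle program step by step:
Start: pos=(0,0), heading=0, pen down
FD 3.4: (0,0) -> (3.4,0) [heading=0, draw]
LT 270: heading 0 -> 270
FD 7.3: (3.4,0) -> (3.4,-7.3) [heading=270, draw]
FD 4.7: (3.4,-7.3) -> (3.4,-12) [heading=270, draw]
BK 14.9: (3.4,-12) -> (3.4,2.9) [heading=270, draw]
RT 270: heading 270 -> 0
FD 6.5: (3.4,2.9) -> (9.9,2.9) [heading=0, draw]
FD 14: (9.9,2.9) -> (23.9,2.9) [heading=0, draw]
Final: pos=(23.9,2.9), heading=0, 6 segment(s) drawn
Segments drawn: 6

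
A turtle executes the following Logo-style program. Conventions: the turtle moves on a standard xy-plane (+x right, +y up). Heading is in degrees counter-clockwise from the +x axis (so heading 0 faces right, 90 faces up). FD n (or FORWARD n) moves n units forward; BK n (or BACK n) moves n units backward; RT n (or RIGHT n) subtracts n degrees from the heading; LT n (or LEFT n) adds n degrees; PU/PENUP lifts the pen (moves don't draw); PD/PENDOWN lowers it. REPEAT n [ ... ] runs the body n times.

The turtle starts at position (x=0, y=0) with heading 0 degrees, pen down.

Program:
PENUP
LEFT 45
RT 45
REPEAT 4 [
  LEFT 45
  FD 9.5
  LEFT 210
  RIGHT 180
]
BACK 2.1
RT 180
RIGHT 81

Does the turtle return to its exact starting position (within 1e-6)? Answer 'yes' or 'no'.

Executing turtle program step by step:
Start: pos=(0,0), heading=0, pen down
PU: pen up
LT 45: heading 0 -> 45
RT 45: heading 45 -> 0
REPEAT 4 [
  -- iteration 1/4 --
  LT 45: heading 0 -> 45
  FD 9.5: (0,0) -> (6.718,6.718) [heading=45, move]
  LT 210: heading 45 -> 255
  RT 180: heading 255 -> 75
  -- iteration 2/4 --
  LT 45: heading 75 -> 120
  FD 9.5: (6.718,6.718) -> (1.968,14.945) [heading=120, move]
  LT 210: heading 120 -> 330
  RT 180: heading 330 -> 150
  -- iteration 3/4 --
  LT 45: heading 150 -> 195
  FD 9.5: (1.968,14.945) -> (-7.209,12.486) [heading=195, move]
  LT 210: heading 195 -> 45
  RT 180: heading 45 -> 225
  -- iteration 4/4 --
  LT 45: heading 225 -> 270
  FD 9.5: (-7.209,12.486) -> (-7.209,2.986) [heading=270, move]
  LT 210: heading 270 -> 120
  RT 180: heading 120 -> 300
]
BK 2.1: (-7.209,2.986) -> (-8.259,4.805) [heading=300, move]
RT 180: heading 300 -> 120
RT 81: heading 120 -> 39
Final: pos=(-8.259,4.805), heading=39, 0 segment(s) drawn

Start position: (0, 0)
Final position: (-8.259, 4.805)
Distance = 9.555; >= 1e-6 -> NOT closed

Answer: no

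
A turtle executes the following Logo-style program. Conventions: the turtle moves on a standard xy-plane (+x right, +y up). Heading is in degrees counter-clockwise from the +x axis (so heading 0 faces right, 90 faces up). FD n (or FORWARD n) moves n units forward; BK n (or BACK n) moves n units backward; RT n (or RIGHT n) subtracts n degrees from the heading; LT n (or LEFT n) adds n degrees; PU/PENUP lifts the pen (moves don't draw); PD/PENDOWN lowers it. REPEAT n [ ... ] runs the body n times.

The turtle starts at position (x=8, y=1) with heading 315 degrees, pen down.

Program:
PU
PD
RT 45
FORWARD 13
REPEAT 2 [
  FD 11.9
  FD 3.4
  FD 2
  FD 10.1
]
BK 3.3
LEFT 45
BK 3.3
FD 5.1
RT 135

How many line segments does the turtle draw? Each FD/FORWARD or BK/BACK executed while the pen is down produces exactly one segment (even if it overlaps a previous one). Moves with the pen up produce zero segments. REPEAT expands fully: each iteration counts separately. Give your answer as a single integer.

Executing turtle program step by step:
Start: pos=(8,1), heading=315, pen down
PU: pen up
PD: pen down
RT 45: heading 315 -> 270
FD 13: (8,1) -> (8,-12) [heading=270, draw]
REPEAT 2 [
  -- iteration 1/2 --
  FD 11.9: (8,-12) -> (8,-23.9) [heading=270, draw]
  FD 3.4: (8,-23.9) -> (8,-27.3) [heading=270, draw]
  FD 2: (8,-27.3) -> (8,-29.3) [heading=270, draw]
  FD 10.1: (8,-29.3) -> (8,-39.4) [heading=270, draw]
  -- iteration 2/2 --
  FD 11.9: (8,-39.4) -> (8,-51.3) [heading=270, draw]
  FD 3.4: (8,-51.3) -> (8,-54.7) [heading=270, draw]
  FD 2: (8,-54.7) -> (8,-56.7) [heading=270, draw]
  FD 10.1: (8,-56.7) -> (8,-66.8) [heading=270, draw]
]
BK 3.3: (8,-66.8) -> (8,-63.5) [heading=270, draw]
LT 45: heading 270 -> 315
BK 3.3: (8,-63.5) -> (5.667,-61.167) [heading=315, draw]
FD 5.1: (5.667,-61.167) -> (9.273,-64.773) [heading=315, draw]
RT 135: heading 315 -> 180
Final: pos=(9.273,-64.773), heading=180, 12 segment(s) drawn
Segments drawn: 12

Answer: 12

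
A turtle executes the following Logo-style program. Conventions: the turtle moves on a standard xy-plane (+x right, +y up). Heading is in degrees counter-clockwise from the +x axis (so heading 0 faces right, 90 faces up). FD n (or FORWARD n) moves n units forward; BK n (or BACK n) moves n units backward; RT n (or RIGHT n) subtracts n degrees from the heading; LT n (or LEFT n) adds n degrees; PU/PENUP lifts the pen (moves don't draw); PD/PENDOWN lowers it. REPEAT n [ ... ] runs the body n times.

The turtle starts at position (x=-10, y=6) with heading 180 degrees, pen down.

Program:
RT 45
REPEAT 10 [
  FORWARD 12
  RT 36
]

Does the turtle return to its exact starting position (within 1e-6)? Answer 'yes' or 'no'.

Answer: yes

Derivation:
Executing turtle program step by step:
Start: pos=(-10,6), heading=180, pen down
RT 45: heading 180 -> 135
REPEAT 10 [
  -- iteration 1/10 --
  FD 12: (-10,6) -> (-18.485,14.485) [heading=135, draw]
  RT 36: heading 135 -> 99
  -- iteration 2/10 --
  FD 12: (-18.485,14.485) -> (-20.362,26.338) [heading=99, draw]
  RT 36: heading 99 -> 63
  -- iteration 3/10 --
  FD 12: (-20.362,26.338) -> (-14.915,37.03) [heading=63, draw]
  RT 36: heading 63 -> 27
  -- iteration 4/10 --
  FD 12: (-14.915,37.03) -> (-4.223,42.478) [heading=27, draw]
  RT 36: heading 27 -> 351
  -- iteration 5/10 --
  FD 12: (-4.223,42.478) -> (7.63,40.6) [heading=351, draw]
  RT 36: heading 351 -> 315
  -- iteration 6/10 --
  FD 12: (7.63,40.6) -> (16.115,32.115) [heading=315, draw]
  RT 36: heading 315 -> 279
  -- iteration 7/10 --
  FD 12: (16.115,32.115) -> (17.992,20.263) [heading=279, draw]
  RT 36: heading 279 -> 243
  -- iteration 8/10 --
  FD 12: (17.992,20.263) -> (12.544,9.571) [heading=243, draw]
  RT 36: heading 243 -> 207
  -- iteration 9/10 --
  FD 12: (12.544,9.571) -> (1.852,4.123) [heading=207, draw]
  RT 36: heading 207 -> 171
  -- iteration 10/10 --
  FD 12: (1.852,4.123) -> (-10,6) [heading=171, draw]
  RT 36: heading 171 -> 135
]
Final: pos=(-10,6), heading=135, 10 segment(s) drawn

Start position: (-10, 6)
Final position: (-10, 6)
Distance = 0; < 1e-6 -> CLOSED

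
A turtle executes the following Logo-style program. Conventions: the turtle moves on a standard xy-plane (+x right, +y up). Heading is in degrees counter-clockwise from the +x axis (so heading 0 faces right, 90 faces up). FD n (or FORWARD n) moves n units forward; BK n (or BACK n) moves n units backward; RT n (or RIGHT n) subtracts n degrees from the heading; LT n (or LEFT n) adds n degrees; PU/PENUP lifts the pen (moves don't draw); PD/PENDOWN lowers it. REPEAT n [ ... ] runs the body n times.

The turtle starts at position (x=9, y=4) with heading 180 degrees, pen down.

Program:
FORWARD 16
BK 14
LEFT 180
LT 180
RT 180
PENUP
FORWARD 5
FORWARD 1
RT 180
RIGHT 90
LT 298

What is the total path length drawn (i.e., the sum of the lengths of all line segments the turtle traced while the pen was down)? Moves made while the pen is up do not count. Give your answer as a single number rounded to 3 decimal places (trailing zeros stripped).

Executing turtle program step by step:
Start: pos=(9,4), heading=180, pen down
FD 16: (9,4) -> (-7,4) [heading=180, draw]
BK 14: (-7,4) -> (7,4) [heading=180, draw]
LT 180: heading 180 -> 0
LT 180: heading 0 -> 180
RT 180: heading 180 -> 0
PU: pen up
FD 5: (7,4) -> (12,4) [heading=0, move]
FD 1: (12,4) -> (13,4) [heading=0, move]
RT 180: heading 0 -> 180
RT 90: heading 180 -> 90
LT 298: heading 90 -> 28
Final: pos=(13,4), heading=28, 2 segment(s) drawn

Segment lengths:
  seg 1: (9,4) -> (-7,4), length = 16
  seg 2: (-7,4) -> (7,4), length = 14
Total = 30

Answer: 30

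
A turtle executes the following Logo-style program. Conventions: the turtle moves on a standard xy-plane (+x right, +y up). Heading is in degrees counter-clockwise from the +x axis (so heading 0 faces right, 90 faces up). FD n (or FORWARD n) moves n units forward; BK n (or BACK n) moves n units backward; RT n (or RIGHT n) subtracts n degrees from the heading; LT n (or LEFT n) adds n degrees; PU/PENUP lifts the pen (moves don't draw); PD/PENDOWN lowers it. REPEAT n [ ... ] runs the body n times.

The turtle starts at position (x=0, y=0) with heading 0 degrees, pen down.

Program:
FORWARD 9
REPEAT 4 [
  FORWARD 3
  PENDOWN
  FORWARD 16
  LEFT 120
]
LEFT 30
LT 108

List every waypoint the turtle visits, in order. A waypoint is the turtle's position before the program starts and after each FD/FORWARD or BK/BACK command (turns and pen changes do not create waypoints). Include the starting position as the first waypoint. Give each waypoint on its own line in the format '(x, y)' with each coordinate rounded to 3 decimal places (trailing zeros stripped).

Answer: (0, 0)
(9, 0)
(12, 0)
(28, 0)
(26.5, 2.598)
(18.5, 16.454)
(17, 13.856)
(9, 0)
(12, 0)
(28, 0)

Derivation:
Executing turtle program step by step:
Start: pos=(0,0), heading=0, pen down
FD 9: (0,0) -> (9,0) [heading=0, draw]
REPEAT 4 [
  -- iteration 1/4 --
  FD 3: (9,0) -> (12,0) [heading=0, draw]
  PD: pen down
  FD 16: (12,0) -> (28,0) [heading=0, draw]
  LT 120: heading 0 -> 120
  -- iteration 2/4 --
  FD 3: (28,0) -> (26.5,2.598) [heading=120, draw]
  PD: pen down
  FD 16: (26.5,2.598) -> (18.5,16.454) [heading=120, draw]
  LT 120: heading 120 -> 240
  -- iteration 3/4 --
  FD 3: (18.5,16.454) -> (17,13.856) [heading=240, draw]
  PD: pen down
  FD 16: (17,13.856) -> (9,0) [heading=240, draw]
  LT 120: heading 240 -> 0
  -- iteration 4/4 --
  FD 3: (9,0) -> (12,0) [heading=0, draw]
  PD: pen down
  FD 16: (12,0) -> (28,0) [heading=0, draw]
  LT 120: heading 0 -> 120
]
LT 30: heading 120 -> 150
LT 108: heading 150 -> 258
Final: pos=(28,0), heading=258, 9 segment(s) drawn
Waypoints (10 total):
(0, 0)
(9, 0)
(12, 0)
(28, 0)
(26.5, 2.598)
(18.5, 16.454)
(17, 13.856)
(9, 0)
(12, 0)
(28, 0)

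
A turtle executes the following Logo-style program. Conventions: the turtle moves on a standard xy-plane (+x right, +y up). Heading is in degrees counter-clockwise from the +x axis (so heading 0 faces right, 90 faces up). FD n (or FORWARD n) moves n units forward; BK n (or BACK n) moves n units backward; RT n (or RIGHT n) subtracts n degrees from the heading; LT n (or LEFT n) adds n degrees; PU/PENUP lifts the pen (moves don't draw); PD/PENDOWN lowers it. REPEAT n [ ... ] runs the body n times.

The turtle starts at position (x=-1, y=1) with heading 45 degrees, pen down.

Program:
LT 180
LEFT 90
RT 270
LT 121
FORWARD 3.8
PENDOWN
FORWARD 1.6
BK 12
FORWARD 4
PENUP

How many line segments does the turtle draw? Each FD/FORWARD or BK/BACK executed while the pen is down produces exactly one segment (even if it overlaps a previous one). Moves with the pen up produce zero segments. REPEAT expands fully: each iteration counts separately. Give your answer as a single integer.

Answer: 4

Derivation:
Executing turtle program step by step:
Start: pos=(-1,1), heading=45, pen down
LT 180: heading 45 -> 225
LT 90: heading 225 -> 315
RT 270: heading 315 -> 45
LT 121: heading 45 -> 166
FD 3.8: (-1,1) -> (-4.687,1.919) [heading=166, draw]
PD: pen down
FD 1.6: (-4.687,1.919) -> (-6.24,2.306) [heading=166, draw]
BK 12: (-6.24,2.306) -> (5.404,-0.597) [heading=166, draw]
FD 4: (5.404,-0.597) -> (1.523,0.371) [heading=166, draw]
PU: pen up
Final: pos=(1.523,0.371), heading=166, 4 segment(s) drawn
Segments drawn: 4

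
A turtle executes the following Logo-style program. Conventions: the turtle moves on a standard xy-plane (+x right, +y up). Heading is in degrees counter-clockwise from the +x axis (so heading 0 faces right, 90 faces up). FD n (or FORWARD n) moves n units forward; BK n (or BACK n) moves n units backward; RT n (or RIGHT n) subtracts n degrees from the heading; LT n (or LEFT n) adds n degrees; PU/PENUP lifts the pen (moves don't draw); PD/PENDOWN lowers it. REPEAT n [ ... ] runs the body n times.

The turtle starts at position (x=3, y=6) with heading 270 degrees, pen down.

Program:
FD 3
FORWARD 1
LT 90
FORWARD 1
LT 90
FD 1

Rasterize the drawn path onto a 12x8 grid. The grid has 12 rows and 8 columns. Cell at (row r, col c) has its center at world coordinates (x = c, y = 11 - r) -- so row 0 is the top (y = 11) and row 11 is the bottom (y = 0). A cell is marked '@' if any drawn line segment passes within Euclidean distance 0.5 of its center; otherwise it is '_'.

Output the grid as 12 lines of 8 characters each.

Segment 0: (3,6) -> (3,3)
Segment 1: (3,3) -> (3,2)
Segment 2: (3,2) -> (4,2)
Segment 3: (4,2) -> (4,3)

Answer: ________
________
________
________
________
___@____
___@____
___@____
___@@___
___@@___
________
________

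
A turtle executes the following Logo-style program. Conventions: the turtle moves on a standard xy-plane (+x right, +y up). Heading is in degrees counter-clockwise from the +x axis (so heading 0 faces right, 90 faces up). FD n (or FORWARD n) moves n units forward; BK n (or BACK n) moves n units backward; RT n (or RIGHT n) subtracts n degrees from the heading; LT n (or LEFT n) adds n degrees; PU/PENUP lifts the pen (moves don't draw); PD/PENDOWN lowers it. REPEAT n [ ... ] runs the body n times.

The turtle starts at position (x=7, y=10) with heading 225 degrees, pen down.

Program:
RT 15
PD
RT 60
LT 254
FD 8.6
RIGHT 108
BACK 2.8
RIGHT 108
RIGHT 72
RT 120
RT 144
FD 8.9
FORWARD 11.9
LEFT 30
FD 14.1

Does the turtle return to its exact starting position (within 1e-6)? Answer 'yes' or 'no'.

Answer: no

Derivation:
Executing turtle program step by step:
Start: pos=(7,10), heading=225, pen down
RT 15: heading 225 -> 210
PD: pen down
RT 60: heading 210 -> 150
LT 254: heading 150 -> 44
FD 8.6: (7,10) -> (13.186,15.974) [heading=44, draw]
RT 108: heading 44 -> 296
BK 2.8: (13.186,15.974) -> (11.959,18.491) [heading=296, draw]
RT 108: heading 296 -> 188
RT 72: heading 188 -> 116
RT 120: heading 116 -> 356
RT 144: heading 356 -> 212
FD 8.9: (11.959,18.491) -> (4.411,13.774) [heading=212, draw]
FD 11.9: (4.411,13.774) -> (-5.681,7.468) [heading=212, draw]
LT 30: heading 212 -> 242
FD 14.1: (-5.681,7.468) -> (-12.3,-4.981) [heading=242, draw]
Final: pos=(-12.3,-4.981), heading=242, 5 segment(s) drawn

Start position: (7, 10)
Final position: (-12.3, -4.981)
Distance = 24.432; >= 1e-6 -> NOT closed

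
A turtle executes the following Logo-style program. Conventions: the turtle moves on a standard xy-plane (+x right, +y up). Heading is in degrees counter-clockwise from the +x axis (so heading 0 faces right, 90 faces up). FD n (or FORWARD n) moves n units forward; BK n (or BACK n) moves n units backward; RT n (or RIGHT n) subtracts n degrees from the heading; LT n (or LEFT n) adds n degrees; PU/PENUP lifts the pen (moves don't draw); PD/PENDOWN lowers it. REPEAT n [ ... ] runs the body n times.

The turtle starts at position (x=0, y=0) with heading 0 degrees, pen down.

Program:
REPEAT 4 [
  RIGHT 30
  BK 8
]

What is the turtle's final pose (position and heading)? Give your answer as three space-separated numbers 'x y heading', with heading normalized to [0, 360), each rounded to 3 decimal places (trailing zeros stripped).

Answer: -6.928 25.856 240

Derivation:
Executing turtle program step by step:
Start: pos=(0,0), heading=0, pen down
REPEAT 4 [
  -- iteration 1/4 --
  RT 30: heading 0 -> 330
  BK 8: (0,0) -> (-6.928,4) [heading=330, draw]
  -- iteration 2/4 --
  RT 30: heading 330 -> 300
  BK 8: (-6.928,4) -> (-10.928,10.928) [heading=300, draw]
  -- iteration 3/4 --
  RT 30: heading 300 -> 270
  BK 8: (-10.928,10.928) -> (-10.928,18.928) [heading=270, draw]
  -- iteration 4/4 --
  RT 30: heading 270 -> 240
  BK 8: (-10.928,18.928) -> (-6.928,25.856) [heading=240, draw]
]
Final: pos=(-6.928,25.856), heading=240, 4 segment(s) drawn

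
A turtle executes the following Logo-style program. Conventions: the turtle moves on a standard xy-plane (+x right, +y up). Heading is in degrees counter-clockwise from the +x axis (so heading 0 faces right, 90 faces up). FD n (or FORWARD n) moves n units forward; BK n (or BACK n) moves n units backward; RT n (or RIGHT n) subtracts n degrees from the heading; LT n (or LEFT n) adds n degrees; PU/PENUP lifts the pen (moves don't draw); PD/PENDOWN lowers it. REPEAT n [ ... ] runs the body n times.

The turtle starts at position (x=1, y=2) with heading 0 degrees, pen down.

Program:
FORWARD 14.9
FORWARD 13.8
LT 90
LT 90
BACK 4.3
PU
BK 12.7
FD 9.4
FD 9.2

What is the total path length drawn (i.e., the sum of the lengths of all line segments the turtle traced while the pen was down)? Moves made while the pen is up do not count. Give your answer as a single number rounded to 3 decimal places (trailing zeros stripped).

Executing turtle program step by step:
Start: pos=(1,2), heading=0, pen down
FD 14.9: (1,2) -> (15.9,2) [heading=0, draw]
FD 13.8: (15.9,2) -> (29.7,2) [heading=0, draw]
LT 90: heading 0 -> 90
LT 90: heading 90 -> 180
BK 4.3: (29.7,2) -> (34,2) [heading=180, draw]
PU: pen up
BK 12.7: (34,2) -> (46.7,2) [heading=180, move]
FD 9.4: (46.7,2) -> (37.3,2) [heading=180, move]
FD 9.2: (37.3,2) -> (28.1,2) [heading=180, move]
Final: pos=(28.1,2), heading=180, 3 segment(s) drawn

Segment lengths:
  seg 1: (1,2) -> (15.9,2), length = 14.9
  seg 2: (15.9,2) -> (29.7,2), length = 13.8
  seg 3: (29.7,2) -> (34,2), length = 4.3
Total = 33

Answer: 33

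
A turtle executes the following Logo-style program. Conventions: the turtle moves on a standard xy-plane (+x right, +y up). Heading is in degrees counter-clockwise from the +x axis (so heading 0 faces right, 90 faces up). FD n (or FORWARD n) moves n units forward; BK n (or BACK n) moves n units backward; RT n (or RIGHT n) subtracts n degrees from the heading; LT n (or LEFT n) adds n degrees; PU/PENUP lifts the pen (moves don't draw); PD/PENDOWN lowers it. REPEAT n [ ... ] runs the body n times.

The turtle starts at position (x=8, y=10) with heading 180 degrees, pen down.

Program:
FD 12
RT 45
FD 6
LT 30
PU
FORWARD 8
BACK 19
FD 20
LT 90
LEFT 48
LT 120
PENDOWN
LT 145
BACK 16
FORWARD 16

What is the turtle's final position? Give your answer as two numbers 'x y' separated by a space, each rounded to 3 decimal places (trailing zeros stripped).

Answer: -16.936 16.572

Derivation:
Executing turtle program step by step:
Start: pos=(8,10), heading=180, pen down
FD 12: (8,10) -> (-4,10) [heading=180, draw]
RT 45: heading 180 -> 135
FD 6: (-4,10) -> (-8.243,14.243) [heading=135, draw]
LT 30: heading 135 -> 165
PU: pen up
FD 8: (-8.243,14.243) -> (-15.97,16.313) [heading=165, move]
BK 19: (-15.97,16.313) -> (2.383,11.396) [heading=165, move]
FD 20: (2.383,11.396) -> (-16.936,16.572) [heading=165, move]
LT 90: heading 165 -> 255
LT 48: heading 255 -> 303
LT 120: heading 303 -> 63
PD: pen down
LT 145: heading 63 -> 208
BK 16: (-16.936,16.572) -> (-2.809,24.084) [heading=208, draw]
FD 16: (-2.809,24.084) -> (-16.936,16.572) [heading=208, draw]
Final: pos=(-16.936,16.572), heading=208, 4 segment(s) drawn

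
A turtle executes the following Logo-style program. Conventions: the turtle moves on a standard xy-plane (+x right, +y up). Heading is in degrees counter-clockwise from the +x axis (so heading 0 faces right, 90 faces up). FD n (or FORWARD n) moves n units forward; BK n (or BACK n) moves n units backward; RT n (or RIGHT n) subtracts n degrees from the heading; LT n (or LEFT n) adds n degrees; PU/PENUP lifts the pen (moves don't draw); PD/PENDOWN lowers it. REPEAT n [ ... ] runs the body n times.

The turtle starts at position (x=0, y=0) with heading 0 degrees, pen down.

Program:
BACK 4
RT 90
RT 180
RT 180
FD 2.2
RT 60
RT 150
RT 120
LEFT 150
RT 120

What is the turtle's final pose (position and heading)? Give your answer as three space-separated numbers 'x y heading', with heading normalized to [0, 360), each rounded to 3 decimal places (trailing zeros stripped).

Executing turtle program step by step:
Start: pos=(0,0), heading=0, pen down
BK 4: (0,0) -> (-4,0) [heading=0, draw]
RT 90: heading 0 -> 270
RT 180: heading 270 -> 90
RT 180: heading 90 -> 270
FD 2.2: (-4,0) -> (-4,-2.2) [heading=270, draw]
RT 60: heading 270 -> 210
RT 150: heading 210 -> 60
RT 120: heading 60 -> 300
LT 150: heading 300 -> 90
RT 120: heading 90 -> 330
Final: pos=(-4,-2.2), heading=330, 2 segment(s) drawn

Answer: -4 -2.2 330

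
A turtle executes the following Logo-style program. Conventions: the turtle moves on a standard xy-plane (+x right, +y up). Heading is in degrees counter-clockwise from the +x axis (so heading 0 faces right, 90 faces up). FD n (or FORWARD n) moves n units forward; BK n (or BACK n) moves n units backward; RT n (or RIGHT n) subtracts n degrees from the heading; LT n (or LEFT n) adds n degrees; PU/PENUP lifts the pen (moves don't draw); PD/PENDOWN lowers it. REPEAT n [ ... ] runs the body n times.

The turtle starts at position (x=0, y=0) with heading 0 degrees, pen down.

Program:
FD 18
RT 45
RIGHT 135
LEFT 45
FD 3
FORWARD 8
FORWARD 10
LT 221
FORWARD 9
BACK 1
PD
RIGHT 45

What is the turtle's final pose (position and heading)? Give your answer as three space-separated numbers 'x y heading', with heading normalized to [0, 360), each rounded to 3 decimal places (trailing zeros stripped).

Executing turtle program step by step:
Start: pos=(0,0), heading=0, pen down
FD 18: (0,0) -> (18,0) [heading=0, draw]
RT 45: heading 0 -> 315
RT 135: heading 315 -> 180
LT 45: heading 180 -> 225
FD 3: (18,0) -> (15.879,-2.121) [heading=225, draw]
FD 8: (15.879,-2.121) -> (10.222,-7.778) [heading=225, draw]
FD 10: (10.222,-7.778) -> (3.151,-14.849) [heading=225, draw]
LT 221: heading 225 -> 86
FD 9: (3.151,-14.849) -> (3.779,-5.871) [heading=86, draw]
BK 1: (3.779,-5.871) -> (3.709,-6.869) [heading=86, draw]
PD: pen down
RT 45: heading 86 -> 41
Final: pos=(3.709,-6.869), heading=41, 6 segment(s) drawn

Answer: 3.709 -6.869 41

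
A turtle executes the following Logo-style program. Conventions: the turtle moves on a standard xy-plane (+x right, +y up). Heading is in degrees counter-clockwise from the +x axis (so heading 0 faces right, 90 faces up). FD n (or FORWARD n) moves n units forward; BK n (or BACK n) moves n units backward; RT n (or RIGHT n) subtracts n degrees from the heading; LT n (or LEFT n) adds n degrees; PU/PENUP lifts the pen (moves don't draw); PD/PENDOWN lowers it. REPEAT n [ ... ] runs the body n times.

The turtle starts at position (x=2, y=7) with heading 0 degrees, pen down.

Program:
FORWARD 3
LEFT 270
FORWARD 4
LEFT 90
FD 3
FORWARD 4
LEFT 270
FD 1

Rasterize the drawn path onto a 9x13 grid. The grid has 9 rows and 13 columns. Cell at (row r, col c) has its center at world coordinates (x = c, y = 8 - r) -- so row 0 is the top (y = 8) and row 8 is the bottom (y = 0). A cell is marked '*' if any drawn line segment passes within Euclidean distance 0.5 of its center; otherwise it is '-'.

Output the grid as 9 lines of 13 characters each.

Answer: -------------
--****-------
-----*-------
-----*-------
-----*-------
-----********
------------*
-------------
-------------

Derivation:
Segment 0: (2,7) -> (5,7)
Segment 1: (5,7) -> (5,3)
Segment 2: (5,3) -> (8,3)
Segment 3: (8,3) -> (12,3)
Segment 4: (12,3) -> (12,2)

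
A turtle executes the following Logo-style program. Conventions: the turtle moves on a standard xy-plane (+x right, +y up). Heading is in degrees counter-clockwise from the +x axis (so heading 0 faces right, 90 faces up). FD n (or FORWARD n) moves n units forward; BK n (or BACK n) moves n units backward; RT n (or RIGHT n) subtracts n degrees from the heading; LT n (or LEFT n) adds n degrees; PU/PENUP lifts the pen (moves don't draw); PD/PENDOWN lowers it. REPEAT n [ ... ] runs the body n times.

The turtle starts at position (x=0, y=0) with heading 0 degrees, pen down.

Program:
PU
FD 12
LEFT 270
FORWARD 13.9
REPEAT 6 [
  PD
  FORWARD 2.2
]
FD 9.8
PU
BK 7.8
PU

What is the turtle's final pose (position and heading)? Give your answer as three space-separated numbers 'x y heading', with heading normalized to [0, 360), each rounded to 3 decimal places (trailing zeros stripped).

Answer: 12 -29.1 270

Derivation:
Executing turtle program step by step:
Start: pos=(0,0), heading=0, pen down
PU: pen up
FD 12: (0,0) -> (12,0) [heading=0, move]
LT 270: heading 0 -> 270
FD 13.9: (12,0) -> (12,-13.9) [heading=270, move]
REPEAT 6 [
  -- iteration 1/6 --
  PD: pen down
  FD 2.2: (12,-13.9) -> (12,-16.1) [heading=270, draw]
  -- iteration 2/6 --
  PD: pen down
  FD 2.2: (12,-16.1) -> (12,-18.3) [heading=270, draw]
  -- iteration 3/6 --
  PD: pen down
  FD 2.2: (12,-18.3) -> (12,-20.5) [heading=270, draw]
  -- iteration 4/6 --
  PD: pen down
  FD 2.2: (12,-20.5) -> (12,-22.7) [heading=270, draw]
  -- iteration 5/6 --
  PD: pen down
  FD 2.2: (12,-22.7) -> (12,-24.9) [heading=270, draw]
  -- iteration 6/6 --
  PD: pen down
  FD 2.2: (12,-24.9) -> (12,-27.1) [heading=270, draw]
]
FD 9.8: (12,-27.1) -> (12,-36.9) [heading=270, draw]
PU: pen up
BK 7.8: (12,-36.9) -> (12,-29.1) [heading=270, move]
PU: pen up
Final: pos=(12,-29.1), heading=270, 7 segment(s) drawn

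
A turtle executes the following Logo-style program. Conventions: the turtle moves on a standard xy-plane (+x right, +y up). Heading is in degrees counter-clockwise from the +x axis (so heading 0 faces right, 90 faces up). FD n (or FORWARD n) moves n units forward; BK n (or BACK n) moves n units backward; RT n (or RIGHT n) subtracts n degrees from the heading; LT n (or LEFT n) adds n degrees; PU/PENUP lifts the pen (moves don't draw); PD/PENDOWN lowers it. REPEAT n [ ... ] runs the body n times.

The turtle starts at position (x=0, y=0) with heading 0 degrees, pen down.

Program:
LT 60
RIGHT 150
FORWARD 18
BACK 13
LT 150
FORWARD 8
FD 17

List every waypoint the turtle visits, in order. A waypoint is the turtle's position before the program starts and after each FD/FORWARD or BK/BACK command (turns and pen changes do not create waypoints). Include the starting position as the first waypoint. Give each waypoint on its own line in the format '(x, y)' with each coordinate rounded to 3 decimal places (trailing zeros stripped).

Executing turtle program step by step:
Start: pos=(0,0), heading=0, pen down
LT 60: heading 0 -> 60
RT 150: heading 60 -> 270
FD 18: (0,0) -> (0,-18) [heading=270, draw]
BK 13: (0,-18) -> (0,-5) [heading=270, draw]
LT 150: heading 270 -> 60
FD 8: (0,-5) -> (4,1.928) [heading=60, draw]
FD 17: (4,1.928) -> (12.5,16.651) [heading=60, draw]
Final: pos=(12.5,16.651), heading=60, 4 segment(s) drawn
Waypoints (5 total):
(0, 0)
(0, -18)
(0, -5)
(4, 1.928)
(12.5, 16.651)

Answer: (0, 0)
(0, -18)
(0, -5)
(4, 1.928)
(12.5, 16.651)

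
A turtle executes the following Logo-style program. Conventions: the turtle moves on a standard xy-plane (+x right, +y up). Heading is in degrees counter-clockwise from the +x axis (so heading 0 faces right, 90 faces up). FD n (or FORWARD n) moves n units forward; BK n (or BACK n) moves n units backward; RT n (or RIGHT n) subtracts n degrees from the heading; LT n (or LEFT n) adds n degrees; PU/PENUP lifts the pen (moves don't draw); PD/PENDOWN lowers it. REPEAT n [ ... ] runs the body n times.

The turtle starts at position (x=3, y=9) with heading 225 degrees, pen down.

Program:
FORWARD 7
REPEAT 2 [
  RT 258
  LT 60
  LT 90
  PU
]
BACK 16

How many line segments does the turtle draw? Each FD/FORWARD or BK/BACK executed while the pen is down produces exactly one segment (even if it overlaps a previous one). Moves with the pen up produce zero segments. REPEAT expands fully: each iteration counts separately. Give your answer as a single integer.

Answer: 1

Derivation:
Executing turtle program step by step:
Start: pos=(3,9), heading=225, pen down
FD 7: (3,9) -> (-1.95,4.05) [heading=225, draw]
REPEAT 2 [
  -- iteration 1/2 --
  RT 258: heading 225 -> 327
  LT 60: heading 327 -> 27
  LT 90: heading 27 -> 117
  PU: pen up
  -- iteration 2/2 --
  RT 258: heading 117 -> 219
  LT 60: heading 219 -> 279
  LT 90: heading 279 -> 9
  PU: pen up
]
BK 16: (-1.95,4.05) -> (-17.753,1.547) [heading=9, move]
Final: pos=(-17.753,1.547), heading=9, 1 segment(s) drawn
Segments drawn: 1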